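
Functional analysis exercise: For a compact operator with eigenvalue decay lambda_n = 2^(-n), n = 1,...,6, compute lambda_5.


The eigenvalue formula gives lambda_5 = 1/2^5
= 1/32
= 0.0312

0.0312


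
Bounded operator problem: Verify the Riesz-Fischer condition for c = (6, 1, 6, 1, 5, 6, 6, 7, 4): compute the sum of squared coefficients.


sum |c_n|^2 = 6^2 + 1^2 + 6^2 + 1^2 + 5^2 + 6^2 + 6^2 + 7^2 + 4^2
= 36 + 1 + 36 + 1 + 25 + 36 + 36 + 49 + 16
= 236

236


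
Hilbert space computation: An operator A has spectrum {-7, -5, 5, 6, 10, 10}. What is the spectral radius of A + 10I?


Spectrum of A + 10I = {3, 5, 15, 16, 20, 20}
Spectral radius = max |lambda| over the shifted spectrum
= max(3, 5, 15, 16, 20, 20) = 20

20


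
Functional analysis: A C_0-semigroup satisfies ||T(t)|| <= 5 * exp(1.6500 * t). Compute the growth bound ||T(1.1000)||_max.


||T(1.1000)|| <= 5 * exp(1.6500 * 1.1000)
= 5 * exp(1.8150)
= 5 * 6.1411
= 30.7054

30.7054


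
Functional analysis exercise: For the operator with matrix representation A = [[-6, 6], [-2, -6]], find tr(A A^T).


trace(A * A^T) = sum of squares of all entries
= (-6)^2 + 6^2 + (-2)^2 + (-6)^2
= 36 + 36 + 4 + 36
= 112

112


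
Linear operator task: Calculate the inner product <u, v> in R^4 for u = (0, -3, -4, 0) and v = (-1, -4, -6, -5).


Computing the standard inner product <u, v> = sum u_i * v_i
= 0*-1 + -3*-4 + -4*-6 + 0*-5
= 0 + 12 + 24 + 0
= 36

36


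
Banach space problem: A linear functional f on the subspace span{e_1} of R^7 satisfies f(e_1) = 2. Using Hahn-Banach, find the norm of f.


The norm of f is given by ||f|| = sup_{||x||=1} |f(x)|.
On span{e_1}, ||e_1|| = 1, so ||f|| = |f(e_1)| / ||e_1||
= |2| / 1 = 2.0000

2.0000


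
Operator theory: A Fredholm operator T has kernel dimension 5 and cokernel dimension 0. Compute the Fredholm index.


The Fredholm index is defined as ind(T) = dim(ker T) - dim(coker T)
= 5 - 0
= 5

5


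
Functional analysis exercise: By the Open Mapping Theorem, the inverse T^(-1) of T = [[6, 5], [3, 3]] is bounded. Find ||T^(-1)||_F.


det(T) = 6*3 - 5*3 = 3
T^(-1) = (1/3) * [[3, -5], [-3, 6]] = [[1.0000, -1.6667], [-1.0000, 2.0000]]
||T^(-1)||_F^2 = 1.0000^2 + (-1.6667)^2 + (-1.0000)^2 + 2.0000^2 = 8.7778
||T^(-1)||_F = sqrt(8.7778) = 2.9627

2.9627


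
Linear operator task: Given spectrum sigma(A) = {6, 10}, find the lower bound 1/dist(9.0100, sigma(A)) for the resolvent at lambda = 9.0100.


dist(9.0100, {6, 10}) = min(|9.0100 - 6|, |9.0100 - 10|)
= min(3.0100, 0.9900) = 0.9900
Resolvent bound = 1/0.9900 = 1.0101

1.0101


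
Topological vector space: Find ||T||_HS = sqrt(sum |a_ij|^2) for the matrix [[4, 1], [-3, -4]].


The Hilbert-Schmidt norm is sqrt(sum of squares of all entries).
Sum of squares = 4^2 + 1^2 + (-3)^2 + (-4)^2
= 16 + 1 + 9 + 16 = 42
||T||_HS = sqrt(42) = 6.4807

6.4807


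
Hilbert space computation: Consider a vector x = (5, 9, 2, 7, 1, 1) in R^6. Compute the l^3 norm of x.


The l^3 norm = (sum |x_i|^3)^(1/3)
Sum of 3th powers = 125 + 729 + 8 + 343 + 1 + 1 = 1207
||x||_3 = (1207)^(1/3) = 10.6472

10.6472


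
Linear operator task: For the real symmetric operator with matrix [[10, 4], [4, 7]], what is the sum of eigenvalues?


For a self-adjoint (symmetric) matrix, the eigenvalues are real.
The sum of eigenvalues equals the trace of the matrix.
trace = 10 + 7 = 17

17


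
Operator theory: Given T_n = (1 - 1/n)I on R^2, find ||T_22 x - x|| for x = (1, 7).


T_22 x - x = (1 - 1/22)x - x = -x/22
||x|| = sqrt(50) = 7.0711
||T_22 x - x|| = ||x||/22 = 7.0711/22 = 0.3214

0.3214


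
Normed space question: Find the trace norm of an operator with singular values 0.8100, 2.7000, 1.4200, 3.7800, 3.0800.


The nuclear norm is the sum of all singular values.
||T||_1 = 0.8100 + 2.7000 + 1.4200 + 3.7800 + 3.0800
= 11.7900

11.7900


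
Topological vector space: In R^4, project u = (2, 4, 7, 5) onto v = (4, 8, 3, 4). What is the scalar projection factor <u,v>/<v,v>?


Computing <u,v> = 2*4 + 4*8 + 7*3 + 5*4 = 81
Computing <v,v> = 4^2 + 8^2 + 3^2 + 4^2 = 105
Projection coefficient = 81/105 = 0.7714

0.7714


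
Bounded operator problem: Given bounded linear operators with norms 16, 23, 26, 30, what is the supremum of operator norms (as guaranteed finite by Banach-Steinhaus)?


By the Uniform Boundedness Principle, the supremum of norms is finite.
sup_k ||T_k|| = max(16, 23, 26, 30) = 30

30


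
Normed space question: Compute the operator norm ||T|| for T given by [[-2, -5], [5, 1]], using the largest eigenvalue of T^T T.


A^T A = [[29, 15], [15, 26]]
trace(A^T A) = 55, det(A^T A) = 529
discriminant = 55^2 - 4*529 = 909
Largest eigenvalue of A^T A = (trace + sqrt(disc))/2 = 42.5748
||T|| = sqrt(42.5748) = 6.5249

6.5249


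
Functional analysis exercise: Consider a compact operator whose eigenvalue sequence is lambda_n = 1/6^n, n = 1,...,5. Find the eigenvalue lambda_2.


The eigenvalue formula gives lambda_2 = 1/6^2
= 1/36
= 0.0278

0.0278


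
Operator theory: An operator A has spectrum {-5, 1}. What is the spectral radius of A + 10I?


Spectrum of A + 10I = {5, 11}
Spectral radius = max |lambda| over the shifted spectrum
= max(5, 11) = 11

11


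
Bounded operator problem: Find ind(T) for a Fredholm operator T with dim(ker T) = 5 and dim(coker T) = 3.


The Fredholm index is defined as ind(T) = dim(ker T) - dim(coker T)
= 5 - 3
= 2

2


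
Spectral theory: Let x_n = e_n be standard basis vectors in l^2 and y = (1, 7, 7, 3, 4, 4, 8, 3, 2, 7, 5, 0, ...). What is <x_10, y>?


x_10 = e_10 is the standard basis vector with 1 in position 10.
<x_10, y> = y_10 = 7
As n -> infinity, <x_n, y> -> 0, confirming weak convergence of (x_n) to 0.

7


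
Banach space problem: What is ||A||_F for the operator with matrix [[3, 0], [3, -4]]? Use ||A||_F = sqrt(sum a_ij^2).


||A||_F^2 = sum a_ij^2
= 3^2 + 0^2 + 3^2 + (-4)^2
= 9 + 0 + 9 + 16 = 34
||A||_F = sqrt(34) = 5.8310

5.8310


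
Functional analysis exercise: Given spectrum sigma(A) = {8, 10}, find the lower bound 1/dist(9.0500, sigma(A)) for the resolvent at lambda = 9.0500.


dist(9.0500, {8, 10}) = min(|9.0500 - 8|, |9.0500 - 10|)
= min(1.0500, 0.9500) = 0.9500
Resolvent bound = 1/0.9500 = 1.0526

1.0526


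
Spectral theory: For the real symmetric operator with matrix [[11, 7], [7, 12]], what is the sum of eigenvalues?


For a self-adjoint (symmetric) matrix, the eigenvalues are real.
The sum of eigenvalues equals the trace of the matrix.
trace = 11 + 12 = 23

23


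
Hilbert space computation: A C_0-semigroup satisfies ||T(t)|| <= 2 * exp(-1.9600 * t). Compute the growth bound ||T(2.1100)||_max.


||T(2.1100)|| <= 2 * exp(-1.9600 * 2.1100)
= 2 * exp(-4.1356)
= 2 * 0.0160
= 0.0320

0.0320


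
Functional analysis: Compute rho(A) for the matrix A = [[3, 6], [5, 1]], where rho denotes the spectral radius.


For a 2x2 matrix, eigenvalues satisfy lambda^2 - (trace)*lambda + det = 0
trace = 3 + 1 = 4
det = 3*1 - 6*5 = -27
discriminant = 4^2 - 4*(-27) = 124
spectral radius = max |eigenvalue| = 7.5678

7.5678


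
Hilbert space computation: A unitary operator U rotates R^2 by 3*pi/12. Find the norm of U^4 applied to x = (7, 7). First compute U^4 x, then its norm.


U is a rotation by theta = 3*pi/12
U^4 = rotation by 4*theta = 12*pi/12
cos(12*pi/12) = -1.0000, sin(12*pi/12) = 0.0000
U^4 x = (-1.0000 * 7 - 0.0000 * 7, 0.0000 * 7 + -1.0000 * 7)
= (-7.0000, -7.0000)
||U^4 x|| = sqrt((-7.0000)^2 + (-7.0000)^2) = sqrt(98.0000) = 9.8995

9.8995


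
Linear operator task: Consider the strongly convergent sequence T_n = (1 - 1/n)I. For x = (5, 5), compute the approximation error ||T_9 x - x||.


T_9 x - x = (1 - 1/9)x - x = -x/9
||x|| = sqrt(50) = 7.0711
||T_9 x - x|| = ||x||/9 = 7.0711/9 = 0.7857

0.7857


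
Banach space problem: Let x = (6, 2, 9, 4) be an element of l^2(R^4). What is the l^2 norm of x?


The l^2 norm = (sum |x_i|^2)^(1/2)
Sum of 2th powers = 36 + 4 + 81 + 16 = 137
||x||_2 = (137)^(1/2) = 11.7047

11.7047


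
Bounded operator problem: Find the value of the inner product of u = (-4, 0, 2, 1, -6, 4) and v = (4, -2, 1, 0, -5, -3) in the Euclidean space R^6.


Computing the standard inner product <u, v> = sum u_i * v_i
= -4*4 + 0*-2 + 2*1 + 1*0 + -6*-5 + 4*-3
= -16 + 0 + 2 + 0 + 30 + -12
= 4

4


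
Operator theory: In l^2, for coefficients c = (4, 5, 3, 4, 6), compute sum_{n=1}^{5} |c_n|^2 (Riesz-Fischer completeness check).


sum |c_n|^2 = 4^2 + 5^2 + 3^2 + 4^2 + 6^2
= 16 + 25 + 9 + 16 + 36
= 102

102


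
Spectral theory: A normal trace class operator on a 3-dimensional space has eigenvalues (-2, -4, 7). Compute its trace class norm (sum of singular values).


For a normal operator, singular values equal |eigenvalues|.
Trace norm = sum |lambda_i| = 2 + 4 + 7
= 13

13


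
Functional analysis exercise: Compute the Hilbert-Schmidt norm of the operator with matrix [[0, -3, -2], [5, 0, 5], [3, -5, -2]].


The Hilbert-Schmidt norm is sqrt(sum of squares of all entries).
Sum of squares = 0^2 + (-3)^2 + (-2)^2 + 5^2 + 0^2 + 5^2 + 3^2 + (-5)^2 + (-2)^2
= 0 + 9 + 4 + 25 + 0 + 25 + 9 + 25 + 4 = 101
||T||_HS = sqrt(101) = 10.0499

10.0499


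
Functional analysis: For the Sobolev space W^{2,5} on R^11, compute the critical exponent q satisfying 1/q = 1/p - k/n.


Using the Sobolev embedding formula: 1/q = 1/p - k/n
1/q = 1/5 - 2/11 = 1/55
q = 1/(1/55) = 55

55.0000


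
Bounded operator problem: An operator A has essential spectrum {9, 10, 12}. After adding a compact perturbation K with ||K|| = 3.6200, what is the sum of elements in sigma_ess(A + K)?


By Weyl's theorem, the essential spectrum is invariant under compact perturbations.
sigma_ess(A + K) = sigma_ess(A) = {9, 10, 12}
Sum = 9 + 10 + 12 = 31

31


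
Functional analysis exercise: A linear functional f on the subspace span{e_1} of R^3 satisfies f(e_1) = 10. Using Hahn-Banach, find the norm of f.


The norm of f is given by ||f|| = sup_{||x||=1} |f(x)|.
On span{e_1}, ||e_1|| = 1, so ||f|| = |f(e_1)| / ||e_1||
= |10| / 1 = 10.0000

10.0000


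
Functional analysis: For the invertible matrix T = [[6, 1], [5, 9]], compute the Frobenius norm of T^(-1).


det(T) = 6*9 - 1*5 = 49
T^(-1) = (1/49) * [[9, -1], [-5, 6]] = [[0.1837, -0.0204], [-0.1020, 0.1224]]
||T^(-1)||_F^2 = 0.1837^2 + (-0.0204)^2 + (-0.1020)^2 + 0.1224^2 = 0.0596
||T^(-1)||_F = sqrt(0.0596) = 0.2440

0.2440


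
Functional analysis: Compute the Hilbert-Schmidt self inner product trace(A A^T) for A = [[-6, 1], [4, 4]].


trace(A * A^T) = sum of squares of all entries
= (-6)^2 + 1^2 + 4^2 + 4^2
= 36 + 1 + 16 + 16
= 69

69


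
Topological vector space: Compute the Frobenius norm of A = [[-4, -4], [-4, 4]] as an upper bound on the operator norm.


||A||_F^2 = sum a_ij^2
= (-4)^2 + (-4)^2 + (-4)^2 + 4^2
= 16 + 16 + 16 + 16 = 64
||A||_F = sqrt(64) = 8.0000

8.0000


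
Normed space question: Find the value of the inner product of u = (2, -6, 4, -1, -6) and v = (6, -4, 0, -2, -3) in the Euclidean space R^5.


Computing the standard inner product <u, v> = sum u_i * v_i
= 2*6 + -6*-4 + 4*0 + -1*-2 + -6*-3
= 12 + 24 + 0 + 2 + 18
= 56

56


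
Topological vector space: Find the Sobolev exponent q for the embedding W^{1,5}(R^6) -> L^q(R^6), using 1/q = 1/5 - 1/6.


Using the Sobolev embedding formula: 1/q = 1/p - k/n
1/q = 1/5 - 1/6 = 1/30
q = 1/(1/30) = 30

30.0000


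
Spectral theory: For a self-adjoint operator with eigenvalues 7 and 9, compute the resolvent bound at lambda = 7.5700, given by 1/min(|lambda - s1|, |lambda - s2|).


dist(7.5700, {7, 9}) = min(|7.5700 - 7|, |7.5700 - 9|)
= min(0.5700, 1.4300) = 0.5700
Resolvent bound = 1/0.5700 = 1.7544

1.7544


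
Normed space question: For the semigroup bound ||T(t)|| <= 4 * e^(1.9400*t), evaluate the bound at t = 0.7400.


||T(0.7400)|| <= 4 * exp(1.9400 * 0.7400)
= 4 * exp(1.4356)
= 4 * 4.2022
= 16.8087

16.8087


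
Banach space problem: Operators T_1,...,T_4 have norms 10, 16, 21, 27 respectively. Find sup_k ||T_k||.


By the Uniform Boundedness Principle, the supremum of norms is finite.
sup_k ||T_k|| = max(10, 16, 21, 27) = 27

27


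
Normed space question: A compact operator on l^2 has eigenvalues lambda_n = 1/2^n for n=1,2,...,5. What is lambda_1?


The eigenvalue formula gives lambda_1 = 1/2^1
= 1/2
= 0.5000

0.5000


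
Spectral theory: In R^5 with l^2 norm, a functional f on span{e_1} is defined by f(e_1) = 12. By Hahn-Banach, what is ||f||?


The norm of f is given by ||f|| = sup_{||x||=1} |f(x)|.
On span{e_1}, ||e_1|| = 1, so ||f|| = |f(e_1)| / ||e_1||
= |12| / 1 = 12.0000

12.0000


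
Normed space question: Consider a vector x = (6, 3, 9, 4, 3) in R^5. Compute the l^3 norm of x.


The l^3 norm = (sum |x_i|^3)^(1/3)
Sum of 3th powers = 216 + 27 + 729 + 64 + 27 = 1063
||x||_3 = (1063)^(1/3) = 10.2057

10.2057


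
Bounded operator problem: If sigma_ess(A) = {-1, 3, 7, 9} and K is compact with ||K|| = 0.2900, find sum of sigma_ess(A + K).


By Weyl's theorem, the essential spectrum is invariant under compact perturbations.
sigma_ess(A + K) = sigma_ess(A) = {-1, 3, 7, 9}
Sum = -1 + 3 + 7 + 9 = 18

18


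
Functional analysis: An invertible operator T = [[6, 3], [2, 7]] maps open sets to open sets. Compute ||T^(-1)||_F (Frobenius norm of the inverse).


det(T) = 6*7 - 3*2 = 36
T^(-1) = (1/36) * [[7, -3], [-2, 6]] = [[0.1944, -0.0833], [-0.0556, 0.1667]]
||T^(-1)||_F^2 = 0.1944^2 + (-0.0833)^2 + (-0.0556)^2 + 0.1667^2 = 0.0756
||T^(-1)||_F = sqrt(0.0756) = 0.2750

0.2750


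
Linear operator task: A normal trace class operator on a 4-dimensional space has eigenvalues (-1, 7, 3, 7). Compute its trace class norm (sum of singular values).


For a normal operator, singular values equal |eigenvalues|.
Trace norm = sum |lambda_i| = 1 + 7 + 3 + 7
= 18

18


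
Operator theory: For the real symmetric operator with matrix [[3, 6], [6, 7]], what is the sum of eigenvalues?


For a self-adjoint (symmetric) matrix, the eigenvalues are real.
The sum of eigenvalues equals the trace of the matrix.
trace = 3 + 7 = 10

10


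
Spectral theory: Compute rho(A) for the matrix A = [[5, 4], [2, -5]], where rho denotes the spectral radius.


For a 2x2 matrix, eigenvalues satisfy lambda^2 - (trace)*lambda + det = 0
trace = 5 + -5 = 0
det = 5*-5 - 4*2 = -33
discriminant = 0^2 - 4*(-33) = 132
spectral radius = max |eigenvalue| = 5.7446

5.7446


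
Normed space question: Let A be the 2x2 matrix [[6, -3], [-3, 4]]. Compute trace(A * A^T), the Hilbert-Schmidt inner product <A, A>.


trace(A * A^T) = sum of squares of all entries
= 6^2 + (-3)^2 + (-3)^2 + 4^2
= 36 + 9 + 9 + 16
= 70

70


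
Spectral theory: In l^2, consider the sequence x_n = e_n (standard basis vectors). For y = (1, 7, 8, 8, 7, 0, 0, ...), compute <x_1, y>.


x_1 = e_1 is the standard basis vector with 1 in position 1.
<x_1, y> = y_1 = 1
As n -> infinity, <x_n, y> -> 0, confirming weak convergence of (x_n) to 0.

1


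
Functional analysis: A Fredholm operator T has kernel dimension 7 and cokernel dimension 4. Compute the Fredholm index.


The Fredholm index is defined as ind(T) = dim(ker T) - dim(coker T)
= 7 - 4
= 3

3


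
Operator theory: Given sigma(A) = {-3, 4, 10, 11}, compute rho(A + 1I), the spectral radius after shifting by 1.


Spectrum of A + 1I = {-2, 5, 11, 12}
Spectral radius = max |lambda| over the shifted spectrum
= max(2, 5, 11, 12) = 12

12


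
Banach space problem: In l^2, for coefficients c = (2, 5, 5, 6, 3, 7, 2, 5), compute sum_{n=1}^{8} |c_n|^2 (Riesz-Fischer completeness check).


sum |c_n|^2 = 2^2 + 5^2 + 5^2 + 6^2 + 3^2 + 7^2 + 2^2 + 5^2
= 4 + 25 + 25 + 36 + 9 + 49 + 4 + 25
= 177

177


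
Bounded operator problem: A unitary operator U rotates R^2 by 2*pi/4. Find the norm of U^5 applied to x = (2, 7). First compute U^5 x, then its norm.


U is a rotation by theta = 2*pi/4
U^5 = rotation by 5*theta = 10*pi/4 = 2*pi/4 (mod 2*pi)
cos(2*pi/4) = 0.0000, sin(2*pi/4) = 1.0000
U^5 x = (0.0000 * 2 - 1.0000 * 7, 1.0000 * 2 + 0.0000 * 7)
= (-7.0000, 2.0000)
||U^5 x|| = sqrt((-7.0000)^2 + 2.0000^2) = sqrt(53.0000) = 7.2801

7.2801


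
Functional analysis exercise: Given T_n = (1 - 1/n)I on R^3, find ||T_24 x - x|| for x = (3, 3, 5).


T_24 x - x = (1 - 1/24)x - x = -x/24
||x|| = sqrt(43) = 6.5574
||T_24 x - x|| = ||x||/24 = 6.5574/24 = 0.2732

0.2732


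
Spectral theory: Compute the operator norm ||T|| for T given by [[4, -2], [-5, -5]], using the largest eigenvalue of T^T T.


A^T A = [[41, 17], [17, 29]]
trace(A^T A) = 70, det(A^T A) = 900
discriminant = 70^2 - 4*900 = 1300
Largest eigenvalue of A^T A = (trace + sqrt(disc))/2 = 53.0278
||T|| = sqrt(53.0278) = 7.2820

7.2820


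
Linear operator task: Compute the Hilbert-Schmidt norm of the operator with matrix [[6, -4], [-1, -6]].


The Hilbert-Schmidt norm is sqrt(sum of squares of all entries).
Sum of squares = 6^2 + (-4)^2 + (-1)^2 + (-6)^2
= 36 + 16 + 1 + 36 = 89
||T||_HS = sqrt(89) = 9.4340

9.4340


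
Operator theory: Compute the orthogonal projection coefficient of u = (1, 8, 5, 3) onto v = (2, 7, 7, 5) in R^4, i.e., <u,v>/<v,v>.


Computing <u,v> = 1*2 + 8*7 + 5*7 + 3*5 = 108
Computing <v,v> = 2^2 + 7^2 + 7^2 + 5^2 = 127
Projection coefficient = 108/127 = 0.8504

0.8504


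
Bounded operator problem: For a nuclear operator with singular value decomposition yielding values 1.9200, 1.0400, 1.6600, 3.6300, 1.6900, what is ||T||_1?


The nuclear norm is the sum of all singular values.
||T||_1 = 1.9200 + 1.0400 + 1.6600 + 3.6300 + 1.6900
= 9.9400

9.9400


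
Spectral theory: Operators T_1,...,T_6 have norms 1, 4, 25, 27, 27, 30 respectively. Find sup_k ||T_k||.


By the Uniform Boundedness Principle, the supremum of norms is finite.
sup_k ||T_k|| = max(1, 4, 25, 27, 27, 30) = 30

30


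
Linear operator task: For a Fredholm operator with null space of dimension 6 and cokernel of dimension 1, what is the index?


The Fredholm index is defined as ind(T) = dim(ker T) - dim(coker T)
= 6 - 1
= 5

5


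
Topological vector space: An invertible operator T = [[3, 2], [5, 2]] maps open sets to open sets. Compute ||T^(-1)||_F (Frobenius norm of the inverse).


det(T) = 3*2 - 2*5 = -4
T^(-1) = (1/-4) * [[2, -2], [-5, 3]] = [[-0.5000, 0.5000], [1.2500, -0.7500]]
||T^(-1)||_F^2 = (-0.5000)^2 + 0.5000^2 + 1.2500^2 + (-0.7500)^2 = 2.6250
||T^(-1)||_F = sqrt(2.6250) = 1.6202

1.6202


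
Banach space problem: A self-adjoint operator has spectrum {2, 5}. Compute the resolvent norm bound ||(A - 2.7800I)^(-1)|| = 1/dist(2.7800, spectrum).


dist(2.7800, {2, 5}) = min(|2.7800 - 2|, |2.7800 - 5|)
= min(0.7800, 2.2200) = 0.7800
Resolvent bound = 1/0.7800 = 1.2821

1.2821


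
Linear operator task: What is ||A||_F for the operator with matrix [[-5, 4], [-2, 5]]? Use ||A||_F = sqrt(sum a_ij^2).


||A||_F^2 = sum a_ij^2
= (-5)^2 + 4^2 + (-2)^2 + 5^2
= 25 + 16 + 4 + 25 = 70
||A||_F = sqrt(70) = 8.3666

8.3666


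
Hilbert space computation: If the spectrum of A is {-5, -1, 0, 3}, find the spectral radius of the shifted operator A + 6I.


Spectrum of A + 6I = {1, 5, 6, 9}
Spectral radius = max |lambda| over the shifted spectrum
= max(1, 5, 6, 9) = 9

9


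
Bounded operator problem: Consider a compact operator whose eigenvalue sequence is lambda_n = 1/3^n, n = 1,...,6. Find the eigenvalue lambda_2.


The eigenvalue formula gives lambda_2 = 1/3^2
= 1/9
= 0.1111

0.1111


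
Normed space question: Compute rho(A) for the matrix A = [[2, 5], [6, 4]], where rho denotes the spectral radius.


For a 2x2 matrix, eigenvalues satisfy lambda^2 - (trace)*lambda + det = 0
trace = 2 + 4 = 6
det = 2*4 - 5*6 = -22
discriminant = 6^2 - 4*(-22) = 124
spectral radius = max |eigenvalue| = 8.5678

8.5678


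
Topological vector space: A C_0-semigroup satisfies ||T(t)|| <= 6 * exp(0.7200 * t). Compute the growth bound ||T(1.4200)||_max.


||T(1.4200)|| <= 6 * exp(0.7200 * 1.4200)
= 6 * exp(1.0224)
= 6 * 2.7799
= 16.6792

16.6792


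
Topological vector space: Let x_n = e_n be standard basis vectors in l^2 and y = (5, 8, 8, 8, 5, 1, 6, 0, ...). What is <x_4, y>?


x_4 = e_4 is the standard basis vector with 1 in position 4.
<x_4, y> = y_4 = 8
As n -> infinity, <x_n, y> -> 0, confirming weak convergence of (x_n) to 0.

8


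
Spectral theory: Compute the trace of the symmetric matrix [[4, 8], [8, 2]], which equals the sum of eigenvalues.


For a self-adjoint (symmetric) matrix, the eigenvalues are real.
The sum of eigenvalues equals the trace of the matrix.
trace = 4 + 2 = 6

6


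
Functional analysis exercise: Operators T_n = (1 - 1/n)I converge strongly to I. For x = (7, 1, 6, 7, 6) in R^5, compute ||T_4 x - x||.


T_4 x - x = (1 - 1/4)x - x = -x/4
||x|| = sqrt(171) = 13.0767
||T_4 x - x|| = ||x||/4 = 13.0767/4 = 3.2692

3.2692


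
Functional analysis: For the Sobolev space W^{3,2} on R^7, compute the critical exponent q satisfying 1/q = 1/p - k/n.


Using the Sobolev embedding formula: 1/q = 1/p - k/n
1/q = 1/2 - 3/7 = 1/14
q = 1/(1/14) = 14

14.0000


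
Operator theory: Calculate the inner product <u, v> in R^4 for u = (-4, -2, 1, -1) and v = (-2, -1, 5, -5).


Computing the standard inner product <u, v> = sum u_i * v_i
= -4*-2 + -2*-1 + 1*5 + -1*-5
= 8 + 2 + 5 + 5
= 20

20


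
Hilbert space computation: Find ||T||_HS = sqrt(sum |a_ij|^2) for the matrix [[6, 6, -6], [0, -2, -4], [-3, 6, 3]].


The Hilbert-Schmidt norm is sqrt(sum of squares of all entries).
Sum of squares = 6^2 + 6^2 + (-6)^2 + 0^2 + (-2)^2 + (-4)^2 + (-3)^2 + 6^2 + 3^2
= 36 + 36 + 36 + 0 + 4 + 16 + 9 + 36 + 9 = 182
||T||_HS = sqrt(182) = 13.4907

13.4907


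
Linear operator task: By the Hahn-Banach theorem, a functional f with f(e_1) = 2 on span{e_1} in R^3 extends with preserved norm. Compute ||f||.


The norm of f is given by ||f|| = sup_{||x||=1} |f(x)|.
On span{e_1}, ||e_1|| = 1, so ||f|| = |f(e_1)| / ||e_1||
= |2| / 1 = 2.0000

2.0000


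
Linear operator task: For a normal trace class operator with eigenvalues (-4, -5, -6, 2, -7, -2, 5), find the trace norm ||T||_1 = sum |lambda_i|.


For a normal operator, singular values equal |eigenvalues|.
Trace norm = sum |lambda_i| = 4 + 5 + 6 + 2 + 7 + 2 + 5
= 31

31


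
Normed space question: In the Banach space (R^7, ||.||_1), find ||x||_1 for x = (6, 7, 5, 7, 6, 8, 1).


The l^1 norm equals the sum of absolute values of all components.
||x||_1 = 6 + 7 + 5 + 7 + 6 + 8 + 1
= 40

40.0000


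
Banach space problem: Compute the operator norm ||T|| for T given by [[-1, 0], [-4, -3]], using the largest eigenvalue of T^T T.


A^T A = [[17, 12], [12, 9]]
trace(A^T A) = 26, det(A^T A) = 9
discriminant = 26^2 - 4*9 = 640
Largest eigenvalue of A^T A = (trace + sqrt(disc))/2 = 25.6491
||T|| = sqrt(25.6491) = 5.0645

5.0645


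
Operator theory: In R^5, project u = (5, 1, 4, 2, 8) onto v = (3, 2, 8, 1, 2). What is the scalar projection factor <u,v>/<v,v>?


Computing <u,v> = 5*3 + 1*2 + 4*8 + 2*1 + 8*2 = 67
Computing <v,v> = 3^2 + 2^2 + 8^2 + 1^2 + 2^2 = 82
Projection coefficient = 67/82 = 0.8171

0.8171


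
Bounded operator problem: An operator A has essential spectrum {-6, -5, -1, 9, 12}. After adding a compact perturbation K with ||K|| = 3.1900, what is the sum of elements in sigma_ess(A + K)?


By Weyl's theorem, the essential spectrum is invariant under compact perturbations.
sigma_ess(A + K) = sigma_ess(A) = {-6, -5, -1, 9, 12}
Sum = -6 + -5 + -1 + 9 + 12 = 9

9


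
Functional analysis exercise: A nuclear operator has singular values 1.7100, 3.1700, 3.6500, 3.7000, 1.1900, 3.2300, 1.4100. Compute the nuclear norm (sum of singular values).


The nuclear norm is the sum of all singular values.
||T||_1 = 1.7100 + 3.1700 + 3.6500 + 3.7000 + 1.1900 + 3.2300 + 1.4100
= 18.0600

18.0600


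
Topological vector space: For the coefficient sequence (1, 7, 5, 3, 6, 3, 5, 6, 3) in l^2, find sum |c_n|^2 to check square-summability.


sum |c_n|^2 = 1^2 + 7^2 + 5^2 + 3^2 + 6^2 + 3^2 + 5^2 + 6^2 + 3^2
= 1 + 49 + 25 + 9 + 36 + 9 + 25 + 36 + 9
= 199

199


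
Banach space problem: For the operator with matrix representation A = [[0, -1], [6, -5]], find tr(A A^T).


trace(A * A^T) = sum of squares of all entries
= 0^2 + (-1)^2 + 6^2 + (-5)^2
= 0 + 1 + 36 + 25
= 62

62


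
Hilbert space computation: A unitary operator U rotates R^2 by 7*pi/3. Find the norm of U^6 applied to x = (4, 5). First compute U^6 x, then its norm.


U is a rotation by theta = 7*pi/3
U^6 = rotation by 6*theta = 42*pi/3 = 0*pi/3 (mod 2*pi)
cos(0*pi/3) = 1.0000, sin(0*pi/3) = 0.0000
U^6 x = (1.0000 * 4 - 0.0000 * 5, 0.0000 * 4 + 1.0000 * 5)
= (4.0000, 5.0000)
||U^6 x|| = sqrt(4.0000^2 + 5.0000^2) = sqrt(41.0000) = 6.4031

6.4031


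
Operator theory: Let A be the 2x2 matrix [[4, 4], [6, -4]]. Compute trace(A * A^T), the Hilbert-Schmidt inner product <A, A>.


trace(A * A^T) = sum of squares of all entries
= 4^2 + 4^2 + 6^2 + (-4)^2
= 16 + 16 + 36 + 16
= 84

84


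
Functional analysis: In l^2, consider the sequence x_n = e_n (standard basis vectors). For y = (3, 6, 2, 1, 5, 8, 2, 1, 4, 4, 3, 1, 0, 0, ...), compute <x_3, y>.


x_3 = e_3 is the standard basis vector with 1 in position 3.
<x_3, y> = y_3 = 2
As n -> infinity, <x_n, y> -> 0, confirming weak convergence of (x_n) to 0.

2


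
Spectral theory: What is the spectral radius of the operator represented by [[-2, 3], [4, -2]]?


For a 2x2 matrix, eigenvalues satisfy lambda^2 - (trace)*lambda + det = 0
trace = -2 + -2 = -4
det = -2*-2 - 3*4 = -8
discriminant = (-4)^2 - 4*(-8) = 48
spectral radius = max |eigenvalue| = 5.4641

5.4641


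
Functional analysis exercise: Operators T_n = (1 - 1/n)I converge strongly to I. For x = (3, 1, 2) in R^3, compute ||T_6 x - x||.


T_6 x - x = (1 - 1/6)x - x = -x/6
||x|| = sqrt(14) = 3.7417
||T_6 x - x|| = ||x||/6 = 3.7417/6 = 0.6236

0.6236


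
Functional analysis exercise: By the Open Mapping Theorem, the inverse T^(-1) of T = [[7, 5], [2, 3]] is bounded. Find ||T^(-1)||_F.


det(T) = 7*3 - 5*2 = 11
T^(-1) = (1/11) * [[3, -5], [-2, 7]] = [[0.2727, -0.4545], [-0.1818, 0.6364]]
||T^(-1)||_F^2 = 0.2727^2 + (-0.4545)^2 + (-0.1818)^2 + 0.6364^2 = 0.7190
||T^(-1)||_F = sqrt(0.7190) = 0.8479

0.8479


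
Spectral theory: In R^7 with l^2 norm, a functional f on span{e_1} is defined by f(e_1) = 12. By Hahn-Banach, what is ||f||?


The norm of f is given by ||f|| = sup_{||x||=1} |f(x)|.
On span{e_1}, ||e_1|| = 1, so ||f|| = |f(e_1)| / ||e_1||
= |12| / 1 = 12.0000

12.0000


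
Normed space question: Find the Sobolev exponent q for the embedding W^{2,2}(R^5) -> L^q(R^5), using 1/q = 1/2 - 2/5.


Using the Sobolev embedding formula: 1/q = 1/p - k/n
1/q = 1/2 - 2/5 = 1/10
q = 1/(1/10) = 10

10.0000


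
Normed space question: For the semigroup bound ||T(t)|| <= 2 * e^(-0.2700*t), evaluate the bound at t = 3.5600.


||T(3.5600)|| <= 2 * exp(-0.2700 * 3.5600)
= 2 * exp(-0.9612)
= 2 * 0.3824
= 0.7649

0.7649


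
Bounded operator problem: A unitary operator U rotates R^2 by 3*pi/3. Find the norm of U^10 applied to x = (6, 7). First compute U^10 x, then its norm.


U is a rotation by theta = 3*pi/3
U^10 = rotation by 10*theta = 30*pi/3 = 0*pi/3 (mod 2*pi)
cos(0*pi/3) = 1.0000, sin(0*pi/3) = 0.0000
U^10 x = (1.0000 * 6 - 0.0000 * 7, 0.0000 * 6 + 1.0000 * 7)
= (6.0000, 7.0000)
||U^10 x|| = sqrt(6.0000^2 + 7.0000^2) = sqrt(85.0000) = 9.2195

9.2195


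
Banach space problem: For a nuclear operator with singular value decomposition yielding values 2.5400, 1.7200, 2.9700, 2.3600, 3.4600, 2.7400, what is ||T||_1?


The nuclear norm is the sum of all singular values.
||T||_1 = 2.5400 + 1.7200 + 2.9700 + 2.3600 + 3.4600 + 2.7400
= 15.7900

15.7900


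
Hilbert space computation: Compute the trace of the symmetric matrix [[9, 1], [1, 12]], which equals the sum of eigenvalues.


For a self-adjoint (symmetric) matrix, the eigenvalues are real.
The sum of eigenvalues equals the trace of the matrix.
trace = 9 + 12 = 21

21


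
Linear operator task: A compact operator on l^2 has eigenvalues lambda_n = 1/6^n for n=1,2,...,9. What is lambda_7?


The eigenvalue formula gives lambda_7 = 1/6^7
= 1/279936
= 3.5722e-06

3.5722e-06


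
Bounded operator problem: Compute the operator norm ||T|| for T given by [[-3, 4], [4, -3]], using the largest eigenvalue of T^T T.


A^T A = [[25, -24], [-24, 25]]
trace(A^T A) = 50, det(A^T A) = 49
discriminant = 50^2 - 4*49 = 2304
Largest eigenvalue of A^T A = (trace + sqrt(disc))/2 = 49.0000
||T|| = sqrt(49.0000) = 7.0000

7.0000


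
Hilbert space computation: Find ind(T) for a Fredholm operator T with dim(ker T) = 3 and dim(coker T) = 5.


The Fredholm index is defined as ind(T) = dim(ker T) - dim(coker T)
= 3 - 5
= -2

-2


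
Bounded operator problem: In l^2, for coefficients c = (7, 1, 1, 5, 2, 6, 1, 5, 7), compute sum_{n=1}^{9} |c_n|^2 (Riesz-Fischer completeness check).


sum |c_n|^2 = 7^2 + 1^2 + 1^2 + 5^2 + 2^2 + 6^2 + 1^2 + 5^2 + 7^2
= 49 + 1 + 1 + 25 + 4 + 36 + 1 + 25 + 49
= 191

191


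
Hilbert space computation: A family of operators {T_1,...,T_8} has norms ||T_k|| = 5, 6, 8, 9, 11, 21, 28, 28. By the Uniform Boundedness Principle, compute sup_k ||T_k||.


By the Uniform Boundedness Principle, the supremum of norms is finite.
sup_k ||T_k|| = max(5, 6, 8, 9, 11, 21, 28, 28) = 28

28


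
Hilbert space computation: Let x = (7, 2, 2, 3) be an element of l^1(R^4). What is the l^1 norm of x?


The l^1 norm equals the sum of absolute values of all components.
||x||_1 = 7 + 2 + 2 + 3
= 14

14.0000


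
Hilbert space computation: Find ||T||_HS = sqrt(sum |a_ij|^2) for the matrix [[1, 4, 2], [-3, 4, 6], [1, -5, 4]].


The Hilbert-Schmidt norm is sqrt(sum of squares of all entries).
Sum of squares = 1^2 + 4^2 + 2^2 + (-3)^2 + 4^2 + 6^2 + 1^2 + (-5)^2 + 4^2
= 1 + 16 + 4 + 9 + 16 + 36 + 1 + 25 + 16 = 124
||T||_HS = sqrt(124) = 11.1355

11.1355


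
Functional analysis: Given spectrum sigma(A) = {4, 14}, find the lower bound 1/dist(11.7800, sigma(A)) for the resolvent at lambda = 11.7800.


dist(11.7800, {4, 14}) = min(|11.7800 - 4|, |11.7800 - 14|)
= min(7.7800, 2.2200) = 2.2200
Resolvent bound = 1/2.2200 = 0.4505

0.4505


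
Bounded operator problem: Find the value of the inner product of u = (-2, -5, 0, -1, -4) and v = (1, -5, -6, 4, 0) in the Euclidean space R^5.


Computing the standard inner product <u, v> = sum u_i * v_i
= -2*1 + -5*-5 + 0*-6 + -1*4 + -4*0
= -2 + 25 + 0 + -4 + 0
= 19

19


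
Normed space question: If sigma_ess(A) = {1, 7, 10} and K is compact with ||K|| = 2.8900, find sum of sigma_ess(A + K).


By Weyl's theorem, the essential spectrum is invariant under compact perturbations.
sigma_ess(A + K) = sigma_ess(A) = {1, 7, 10}
Sum = 1 + 7 + 10 = 18

18


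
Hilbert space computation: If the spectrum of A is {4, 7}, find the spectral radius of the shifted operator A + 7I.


Spectrum of A + 7I = {11, 14}
Spectral radius = max |lambda| over the shifted spectrum
= max(11, 14) = 14

14


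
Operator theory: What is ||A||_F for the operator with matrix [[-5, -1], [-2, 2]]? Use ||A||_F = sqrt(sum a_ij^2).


||A||_F^2 = sum a_ij^2
= (-5)^2 + (-1)^2 + (-2)^2 + 2^2
= 25 + 1 + 4 + 4 = 34
||A||_F = sqrt(34) = 5.8310

5.8310


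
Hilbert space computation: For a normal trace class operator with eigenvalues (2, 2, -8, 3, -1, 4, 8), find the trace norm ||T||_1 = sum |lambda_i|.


For a normal operator, singular values equal |eigenvalues|.
Trace norm = sum |lambda_i| = 2 + 2 + 8 + 3 + 1 + 4 + 8
= 28

28


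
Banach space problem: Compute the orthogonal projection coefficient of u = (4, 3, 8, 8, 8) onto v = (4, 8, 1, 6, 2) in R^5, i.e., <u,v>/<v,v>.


Computing <u,v> = 4*4 + 3*8 + 8*1 + 8*6 + 8*2 = 112
Computing <v,v> = 4^2 + 8^2 + 1^2 + 6^2 + 2^2 = 121
Projection coefficient = 112/121 = 0.9256

0.9256


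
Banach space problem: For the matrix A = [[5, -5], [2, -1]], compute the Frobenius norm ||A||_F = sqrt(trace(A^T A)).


||A||_F^2 = sum a_ij^2
= 5^2 + (-5)^2 + 2^2 + (-1)^2
= 25 + 25 + 4 + 1 = 55
||A||_F = sqrt(55) = 7.4162

7.4162


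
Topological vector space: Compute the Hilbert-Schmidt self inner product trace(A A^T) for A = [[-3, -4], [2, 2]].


trace(A * A^T) = sum of squares of all entries
= (-3)^2 + (-4)^2 + 2^2 + 2^2
= 9 + 16 + 4 + 4
= 33

33


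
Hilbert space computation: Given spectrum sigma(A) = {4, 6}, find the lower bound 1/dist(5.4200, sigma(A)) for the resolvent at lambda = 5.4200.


dist(5.4200, {4, 6}) = min(|5.4200 - 4|, |5.4200 - 6|)
= min(1.4200, 0.5800) = 0.5800
Resolvent bound = 1/0.5800 = 1.7241

1.7241


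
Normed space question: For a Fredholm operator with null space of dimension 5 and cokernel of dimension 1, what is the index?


The Fredholm index is defined as ind(T) = dim(ker T) - dim(coker T)
= 5 - 1
= 4

4


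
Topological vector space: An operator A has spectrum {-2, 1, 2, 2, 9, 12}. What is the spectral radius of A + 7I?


Spectrum of A + 7I = {5, 8, 9, 9, 16, 19}
Spectral radius = max |lambda| over the shifted spectrum
= max(5, 8, 9, 9, 16, 19) = 19

19


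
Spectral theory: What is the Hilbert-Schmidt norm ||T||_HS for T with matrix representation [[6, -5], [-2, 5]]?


The Hilbert-Schmidt norm is sqrt(sum of squares of all entries).
Sum of squares = 6^2 + (-5)^2 + (-2)^2 + 5^2
= 36 + 25 + 4 + 25 = 90
||T||_HS = sqrt(90) = 9.4868

9.4868


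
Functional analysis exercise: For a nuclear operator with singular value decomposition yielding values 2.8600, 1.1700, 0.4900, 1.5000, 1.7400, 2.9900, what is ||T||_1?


The nuclear norm is the sum of all singular values.
||T||_1 = 2.8600 + 1.1700 + 0.4900 + 1.5000 + 1.7400 + 2.9900
= 10.7500

10.7500


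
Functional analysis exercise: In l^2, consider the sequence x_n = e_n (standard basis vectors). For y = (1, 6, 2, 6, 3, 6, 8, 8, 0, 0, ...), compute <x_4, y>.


x_4 = e_4 is the standard basis vector with 1 in position 4.
<x_4, y> = y_4 = 6
As n -> infinity, <x_n, y> -> 0, confirming weak convergence of (x_n) to 0.

6


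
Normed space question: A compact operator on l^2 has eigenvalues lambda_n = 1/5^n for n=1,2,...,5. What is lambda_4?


The eigenvalue formula gives lambda_4 = 1/5^4
= 1/625
= 0.0016

0.0016


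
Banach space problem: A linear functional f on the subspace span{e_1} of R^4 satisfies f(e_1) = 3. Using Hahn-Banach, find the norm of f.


The norm of f is given by ||f|| = sup_{||x||=1} |f(x)|.
On span{e_1}, ||e_1|| = 1, so ||f|| = |f(e_1)| / ||e_1||
= |3| / 1 = 3.0000

3.0000


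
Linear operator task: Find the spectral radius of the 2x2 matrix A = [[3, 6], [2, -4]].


For a 2x2 matrix, eigenvalues satisfy lambda^2 - (trace)*lambda + det = 0
trace = 3 + -4 = -1
det = 3*-4 - 6*2 = -24
discriminant = (-1)^2 - 4*(-24) = 97
spectral radius = max |eigenvalue| = 5.4244

5.4244


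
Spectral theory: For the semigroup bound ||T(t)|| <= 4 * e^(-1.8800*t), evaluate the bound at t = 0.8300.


||T(0.8300)|| <= 4 * exp(-1.8800 * 0.8300)
= 4 * exp(-1.5604)
= 4 * 0.2101
= 0.8402

0.8402


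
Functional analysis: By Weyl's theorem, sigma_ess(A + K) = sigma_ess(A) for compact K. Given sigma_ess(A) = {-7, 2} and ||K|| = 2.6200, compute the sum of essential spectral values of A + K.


By Weyl's theorem, the essential spectrum is invariant under compact perturbations.
sigma_ess(A + K) = sigma_ess(A) = {-7, 2}
Sum = -7 + 2 = -5

-5


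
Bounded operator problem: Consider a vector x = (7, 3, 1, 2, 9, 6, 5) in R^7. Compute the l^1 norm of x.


The l^1 norm equals the sum of absolute values of all components.
||x||_1 = 7 + 3 + 1 + 2 + 9 + 6 + 5
= 33

33.0000


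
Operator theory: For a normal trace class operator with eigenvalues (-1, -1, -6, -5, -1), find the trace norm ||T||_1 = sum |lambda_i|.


For a normal operator, singular values equal |eigenvalues|.
Trace norm = sum |lambda_i| = 1 + 1 + 6 + 5 + 1
= 14

14


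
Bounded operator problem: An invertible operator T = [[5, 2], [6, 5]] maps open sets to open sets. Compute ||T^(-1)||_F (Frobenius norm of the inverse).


det(T) = 5*5 - 2*6 = 13
T^(-1) = (1/13) * [[5, -2], [-6, 5]] = [[0.3846, -0.1538], [-0.4615, 0.3846]]
||T^(-1)||_F^2 = 0.3846^2 + (-0.1538)^2 + (-0.4615)^2 + 0.3846^2 = 0.5325
||T^(-1)||_F = sqrt(0.5325) = 0.7298

0.7298


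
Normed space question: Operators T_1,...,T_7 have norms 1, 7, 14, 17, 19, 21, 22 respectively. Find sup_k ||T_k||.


By the Uniform Boundedness Principle, the supremum of norms is finite.
sup_k ||T_k|| = max(1, 7, 14, 17, 19, 21, 22) = 22

22


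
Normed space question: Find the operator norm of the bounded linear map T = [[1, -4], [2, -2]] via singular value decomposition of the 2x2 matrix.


A^T A = [[5, -8], [-8, 20]]
trace(A^T A) = 25, det(A^T A) = 36
discriminant = 25^2 - 4*36 = 481
Largest eigenvalue of A^T A = (trace + sqrt(disc))/2 = 23.4659
||T|| = sqrt(23.4659) = 4.8442

4.8442


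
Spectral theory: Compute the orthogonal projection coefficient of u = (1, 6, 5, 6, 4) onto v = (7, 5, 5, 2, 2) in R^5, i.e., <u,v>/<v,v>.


Computing <u,v> = 1*7 + 6*5 + 5*5 + 6*2 + 4*2 = 82
Computing <v,v> = 7^2 + 5^2 + 5^2 + 2^2 + 2^2 = 107
Projection coefficient = 82/107 = 0.7664

0.7664


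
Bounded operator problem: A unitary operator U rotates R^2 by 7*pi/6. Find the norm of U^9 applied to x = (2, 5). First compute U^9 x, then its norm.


U is a rotation by theta = 7*pi/6
U^9 = rotation by 9*theta = 63*pi/6 = 3*pi/6 (mod 2*pi)
cos(3*pi/6) = 0.0000, sin(3*pi/6) = 1.0000
U^9 x = (0.0000 * 2 - 1.0000 * 5, 1.0000 * 2 + 0.0000 * 5)
= (-5.0000, 2.0000)
||U^9 x|| = sqrt((-5.0000)^2 + 2.0000^2) = sqrt(29.0000) = 5.3852

5.3852


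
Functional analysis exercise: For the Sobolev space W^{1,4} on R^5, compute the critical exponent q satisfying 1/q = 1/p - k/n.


Using the Sobolev embedding formula: 1/q = 1/p - k/n
1/q = 1/4 - 1/5 = 1/20
q = 1/(1/20) = 20

20.0000


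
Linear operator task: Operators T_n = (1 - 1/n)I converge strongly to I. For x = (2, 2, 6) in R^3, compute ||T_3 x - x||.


T_3 x - x = (1 - 1/3)x - x = -x/3
||x|| = sqrt(44) = 6.6332
||T_3 x - x|| = ||x||/3 = 6.6332/3 = 2.2111

2.2111


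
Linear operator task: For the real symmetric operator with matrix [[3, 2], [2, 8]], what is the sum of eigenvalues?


For a self-adjoint (symmetric) matrix, the eigenvalues are real.
The sum of eigenvalues equals the trace of the matrix.
trace = 3 + 8 = 11

11


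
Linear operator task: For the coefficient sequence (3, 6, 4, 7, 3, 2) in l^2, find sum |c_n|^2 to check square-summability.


sum |c_n|^2 = 3^2 + 6^2 + 4^2 + 7^2 + 3^2 + 2^2
= 9 + 36 + 16 + 49 + 9 + 4
= 123

123


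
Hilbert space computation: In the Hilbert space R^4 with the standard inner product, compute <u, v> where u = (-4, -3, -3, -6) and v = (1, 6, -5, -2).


Computing the standard inner product <u, v> = sum u_i * v_i
= -4*1 + -3*6 + -3*-5 + -6*-2
= -4 + -18 + 15 + 12
= 5

5


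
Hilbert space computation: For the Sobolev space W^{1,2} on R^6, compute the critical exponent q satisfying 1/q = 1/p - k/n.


Using the Sobolev embedding formula: 1/q = 1/p - k/n
1/q = 1/2 - 1/6 = 1/3
q = 1/(1/3) = 3

3.0000


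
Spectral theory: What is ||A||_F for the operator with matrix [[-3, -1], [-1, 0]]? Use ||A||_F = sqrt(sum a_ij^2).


||A||_F^2 = sum a_ij^2
= (-3)^2 + (-1)^2 + (-1)^2 + 0^2
= 9 + 1 + 1 + 0 = 11
||A||_F = sqrt(11) = 3.3166

3.3166


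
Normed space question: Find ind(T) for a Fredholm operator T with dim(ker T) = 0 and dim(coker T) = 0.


The Fredholm index is defined as ind(T) = dim(ker T) - dim(coker T)
= 0 - 0
= 0

0


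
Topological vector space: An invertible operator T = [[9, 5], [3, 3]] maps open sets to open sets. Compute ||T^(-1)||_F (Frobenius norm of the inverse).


det(T) = 9*3 - 5*3 = 12
T^(-1) = (1/12) * [[3, -5], [-3, 9]] = [[0.2500, -0.4167], [-0.2500, 0.7500]]
||T^(-1)||_F^2 = 0.2500^2 + (-0.4167)^2 + (-0.2500)^2 + 0.7500^2 = 0.8611
||T^(-1)||_F = sqrt(0.8611) = 0.9280

0.9280
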